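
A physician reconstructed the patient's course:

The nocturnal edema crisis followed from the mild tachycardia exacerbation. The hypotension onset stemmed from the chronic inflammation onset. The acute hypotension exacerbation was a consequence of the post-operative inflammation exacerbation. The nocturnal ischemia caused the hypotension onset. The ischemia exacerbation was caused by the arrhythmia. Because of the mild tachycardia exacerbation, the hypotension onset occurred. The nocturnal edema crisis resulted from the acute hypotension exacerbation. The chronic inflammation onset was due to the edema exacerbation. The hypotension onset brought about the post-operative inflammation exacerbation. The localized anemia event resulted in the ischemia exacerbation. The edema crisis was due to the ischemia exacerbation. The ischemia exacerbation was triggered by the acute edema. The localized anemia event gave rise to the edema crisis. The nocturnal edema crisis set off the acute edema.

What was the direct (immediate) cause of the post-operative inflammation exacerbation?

Upstream contributors include the nocturnal ischemia, the edema exacerbation, the chronic inflammation onset, the mild tachycardia exacerbation, but only the hypotension onset feeds directly into the post-operative inflammation exacerbation.

the hypotension onset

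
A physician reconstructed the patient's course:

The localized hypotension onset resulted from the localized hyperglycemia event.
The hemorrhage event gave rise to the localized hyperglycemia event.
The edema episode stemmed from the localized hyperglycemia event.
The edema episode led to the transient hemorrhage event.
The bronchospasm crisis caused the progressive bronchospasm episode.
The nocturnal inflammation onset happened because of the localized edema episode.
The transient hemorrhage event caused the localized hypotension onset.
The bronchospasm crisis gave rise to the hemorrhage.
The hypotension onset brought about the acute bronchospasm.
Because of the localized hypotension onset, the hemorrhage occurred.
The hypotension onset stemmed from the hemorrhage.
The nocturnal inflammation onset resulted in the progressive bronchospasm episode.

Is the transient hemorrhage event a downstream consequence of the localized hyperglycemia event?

Yes

There is a causal chain: the localized hyperglycemia event → the edema episode → the transient hemorrhage event.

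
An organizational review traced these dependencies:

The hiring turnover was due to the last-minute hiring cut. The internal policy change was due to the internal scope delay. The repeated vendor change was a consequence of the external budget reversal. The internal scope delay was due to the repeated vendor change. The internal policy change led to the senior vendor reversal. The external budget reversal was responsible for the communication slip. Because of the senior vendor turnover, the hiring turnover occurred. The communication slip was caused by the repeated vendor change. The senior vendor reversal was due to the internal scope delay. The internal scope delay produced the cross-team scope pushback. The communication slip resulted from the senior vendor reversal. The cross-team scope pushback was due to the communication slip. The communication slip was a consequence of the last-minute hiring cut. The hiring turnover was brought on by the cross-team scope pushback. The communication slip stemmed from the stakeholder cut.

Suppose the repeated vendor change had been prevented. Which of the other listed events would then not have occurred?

Downstream of the repeated vendor change: the internal scope delay, the internal policy change, the senior vendor reversal, the communication slip, the cross-team scope pushback, the hiring turnover.
Of those, still caused via another path: the communication slip, the cross-team scope pushback, the hiring turnover.
The remainder have no surviving cause.

the internal policy change, the internal scope delay, the senior vendor reversal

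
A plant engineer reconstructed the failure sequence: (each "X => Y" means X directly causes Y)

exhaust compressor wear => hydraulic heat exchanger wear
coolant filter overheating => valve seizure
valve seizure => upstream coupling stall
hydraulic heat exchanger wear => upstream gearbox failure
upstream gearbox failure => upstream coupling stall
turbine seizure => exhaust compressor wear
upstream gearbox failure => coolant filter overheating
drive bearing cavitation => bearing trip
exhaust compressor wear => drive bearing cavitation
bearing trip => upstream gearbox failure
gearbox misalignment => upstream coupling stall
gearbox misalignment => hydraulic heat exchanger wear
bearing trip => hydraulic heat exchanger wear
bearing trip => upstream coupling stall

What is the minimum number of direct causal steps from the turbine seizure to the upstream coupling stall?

4

Shortest chain: the turbine seizure → the exhaust compressor wear → the drive bearing cavitation → the bearing trip → the upstream coupling stall.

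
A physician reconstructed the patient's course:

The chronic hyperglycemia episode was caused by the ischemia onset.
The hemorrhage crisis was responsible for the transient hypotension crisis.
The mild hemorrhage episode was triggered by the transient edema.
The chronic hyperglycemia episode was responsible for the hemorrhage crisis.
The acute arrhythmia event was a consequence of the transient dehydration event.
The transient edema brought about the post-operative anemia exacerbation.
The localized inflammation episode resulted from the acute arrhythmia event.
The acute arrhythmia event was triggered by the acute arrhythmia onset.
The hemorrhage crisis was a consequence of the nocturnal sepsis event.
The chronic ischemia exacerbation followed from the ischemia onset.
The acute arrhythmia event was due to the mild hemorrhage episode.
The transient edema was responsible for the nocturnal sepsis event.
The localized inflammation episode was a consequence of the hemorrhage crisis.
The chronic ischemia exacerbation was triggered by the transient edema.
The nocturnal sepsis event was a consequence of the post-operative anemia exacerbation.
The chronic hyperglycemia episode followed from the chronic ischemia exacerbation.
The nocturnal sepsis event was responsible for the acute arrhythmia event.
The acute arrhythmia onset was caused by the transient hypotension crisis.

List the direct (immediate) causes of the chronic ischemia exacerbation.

the ischemia onset, the transient edema

the ischemia onset, the transient edema → the chronic ischemia exacerbation with nothing further upstream stated.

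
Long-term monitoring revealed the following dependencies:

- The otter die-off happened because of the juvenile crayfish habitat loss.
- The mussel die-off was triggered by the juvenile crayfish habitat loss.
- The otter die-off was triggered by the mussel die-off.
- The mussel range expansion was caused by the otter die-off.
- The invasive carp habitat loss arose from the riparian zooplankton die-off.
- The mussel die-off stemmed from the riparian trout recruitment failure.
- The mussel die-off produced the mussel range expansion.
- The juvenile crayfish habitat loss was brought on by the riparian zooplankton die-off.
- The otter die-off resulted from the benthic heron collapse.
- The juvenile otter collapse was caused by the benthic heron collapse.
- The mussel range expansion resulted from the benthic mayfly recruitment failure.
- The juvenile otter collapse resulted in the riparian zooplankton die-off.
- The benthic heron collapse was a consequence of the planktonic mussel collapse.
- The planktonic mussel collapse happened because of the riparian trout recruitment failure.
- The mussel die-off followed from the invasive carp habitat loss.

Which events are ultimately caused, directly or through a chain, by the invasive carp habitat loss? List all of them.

Direct effects: the mussel die-off.
2 steps out: the otter die-off, the mussel range expansion.
Not reachable from it: the riparian trout recruitment failure, the planktonic mussel collapse, the benthic heron collapse, the juvenile otter collapse, the riparian zooplankton die-off, the juvenile crayfish habitat loss, the benthic mayfly recruitment failure.

the mussel die-off, the mussel range expansion, the otter die-off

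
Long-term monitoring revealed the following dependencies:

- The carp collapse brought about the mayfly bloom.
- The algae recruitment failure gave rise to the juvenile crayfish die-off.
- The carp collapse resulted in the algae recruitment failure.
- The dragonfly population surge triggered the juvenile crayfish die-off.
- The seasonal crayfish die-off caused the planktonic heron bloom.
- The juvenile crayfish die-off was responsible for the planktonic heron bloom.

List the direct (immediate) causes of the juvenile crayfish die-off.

Upstream contributors include the carp collapse, but only the algae recruitment failure, the dragonfly population surge feed directly into the juvenile crayfish die-off.

the algae recruitment failure, the dragonfly population surge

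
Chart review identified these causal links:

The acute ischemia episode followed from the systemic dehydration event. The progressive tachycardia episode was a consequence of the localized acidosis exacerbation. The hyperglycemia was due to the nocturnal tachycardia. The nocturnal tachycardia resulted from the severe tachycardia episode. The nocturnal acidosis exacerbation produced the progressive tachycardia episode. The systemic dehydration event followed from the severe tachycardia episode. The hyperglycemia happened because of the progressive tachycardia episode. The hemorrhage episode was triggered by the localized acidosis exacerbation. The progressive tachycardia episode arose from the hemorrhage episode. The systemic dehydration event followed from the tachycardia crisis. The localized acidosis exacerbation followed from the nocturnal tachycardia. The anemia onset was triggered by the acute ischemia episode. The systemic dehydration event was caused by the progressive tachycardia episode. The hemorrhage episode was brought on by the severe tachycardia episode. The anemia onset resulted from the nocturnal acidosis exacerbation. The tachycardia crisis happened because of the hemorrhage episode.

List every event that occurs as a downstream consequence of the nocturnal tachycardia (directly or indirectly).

Direct effects: the localized acidosis exacerbation, the hyperglycemia.
2 steps out: the hemorrhage episode, the progressive tachycardia episode.
3 steps out: the tachycardia crisis, the systemic dehydration event.
4 steps out: the acute ischemia episode.
5 steps out: the anemia onset.
Not reachable from it: the severe tachycardia episode, the nocturnal acidosis exacerbation.

the acute ischemia episode, the anemia onset, the hemorrhage episode, the hyperglycemia, the localized acidosis exacerbation, the progressive tachycardia episode, the systemic dehydration event, the tachycardia crisis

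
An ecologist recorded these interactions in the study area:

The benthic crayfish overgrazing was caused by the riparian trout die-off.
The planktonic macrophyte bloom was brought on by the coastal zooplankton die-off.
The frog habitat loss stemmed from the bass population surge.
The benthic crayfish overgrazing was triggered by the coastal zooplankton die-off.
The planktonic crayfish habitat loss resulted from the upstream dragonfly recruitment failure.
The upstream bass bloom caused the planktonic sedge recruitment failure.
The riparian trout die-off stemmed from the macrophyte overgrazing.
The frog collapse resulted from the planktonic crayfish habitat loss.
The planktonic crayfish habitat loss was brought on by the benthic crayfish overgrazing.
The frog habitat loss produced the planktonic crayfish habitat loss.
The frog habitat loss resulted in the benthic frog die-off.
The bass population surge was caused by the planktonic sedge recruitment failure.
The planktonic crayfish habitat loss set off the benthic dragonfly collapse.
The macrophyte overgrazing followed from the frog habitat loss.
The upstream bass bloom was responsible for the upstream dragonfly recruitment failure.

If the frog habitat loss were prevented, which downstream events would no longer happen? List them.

Downstream of the frog habitat loss: the macrophyte overgrazing, the riparian trout die-off, the benthic crayfish overgrazing, the planktonic crayfish habitat loss, the benthic frog die-off, the frog collapse, the benthic dragonfly collapse.
Of those, still caused via another path: the benthic crayfish overgrazing, the planktonic crayfish habitat loss, the frog collapse, the benthic dragonfly collapse.
The remainder have no surviving cause.

the benthic frog die-off, the macrophyte overgrazing, the riparian trout die-off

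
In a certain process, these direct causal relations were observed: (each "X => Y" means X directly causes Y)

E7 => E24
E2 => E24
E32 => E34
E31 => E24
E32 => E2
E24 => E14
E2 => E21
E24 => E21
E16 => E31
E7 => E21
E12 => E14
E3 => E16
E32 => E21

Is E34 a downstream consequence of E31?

E31 leads to E24, E21, E14; E34 is not among them.

No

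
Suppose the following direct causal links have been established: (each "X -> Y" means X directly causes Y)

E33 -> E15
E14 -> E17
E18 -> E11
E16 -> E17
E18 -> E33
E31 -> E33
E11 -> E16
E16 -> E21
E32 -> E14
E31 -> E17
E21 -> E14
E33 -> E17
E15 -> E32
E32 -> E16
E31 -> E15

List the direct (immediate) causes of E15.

E31, E33

Upstream contributors include E18, but only E31, E33 feed directly into E15.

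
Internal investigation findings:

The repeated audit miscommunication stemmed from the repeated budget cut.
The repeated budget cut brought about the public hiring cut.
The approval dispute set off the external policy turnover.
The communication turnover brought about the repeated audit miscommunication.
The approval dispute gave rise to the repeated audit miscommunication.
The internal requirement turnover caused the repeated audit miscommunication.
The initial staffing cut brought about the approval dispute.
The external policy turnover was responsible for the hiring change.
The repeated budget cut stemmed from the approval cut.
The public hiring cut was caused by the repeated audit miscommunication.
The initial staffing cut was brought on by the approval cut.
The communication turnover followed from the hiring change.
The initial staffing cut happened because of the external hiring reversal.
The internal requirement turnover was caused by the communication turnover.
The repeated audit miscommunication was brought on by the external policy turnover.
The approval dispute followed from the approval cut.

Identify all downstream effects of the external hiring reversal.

Direct effects: the initial staffing cut.
2 steps out: the approval dispute.
3 steps out: the external policy turnover, the repeated audit miscommunication.
4 steps out: the hiring change, the public hiring cut.
5 steps out: the communication turnover.
6 steps out: the internal requirement turnover.
Not reachable from it: the approval cut, the repeated budget cut.

the approval dispute, the communication turnover, the external policy turnover, the hiring change, the initial staffing cut, the internal requirement turnover, the public hiring cut, the repeated audit miscommunication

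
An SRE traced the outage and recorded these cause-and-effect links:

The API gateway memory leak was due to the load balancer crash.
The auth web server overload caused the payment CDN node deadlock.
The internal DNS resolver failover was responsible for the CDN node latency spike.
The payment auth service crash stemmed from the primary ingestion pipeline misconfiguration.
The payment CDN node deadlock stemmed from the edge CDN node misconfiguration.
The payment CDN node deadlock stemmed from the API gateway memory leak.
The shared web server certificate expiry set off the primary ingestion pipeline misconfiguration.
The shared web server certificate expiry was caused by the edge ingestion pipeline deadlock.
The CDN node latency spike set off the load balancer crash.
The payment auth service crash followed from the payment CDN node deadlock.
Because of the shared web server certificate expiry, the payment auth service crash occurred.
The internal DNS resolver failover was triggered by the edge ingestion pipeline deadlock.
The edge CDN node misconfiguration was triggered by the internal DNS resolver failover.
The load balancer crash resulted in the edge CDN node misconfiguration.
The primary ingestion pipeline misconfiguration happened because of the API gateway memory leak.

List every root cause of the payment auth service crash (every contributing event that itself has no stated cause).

the auth web server overload, the edge ingestion pipeline deadlock

Tracing upstream from the payment auth service crash: the payment auth service crash ← the shared web server certificate expiry ← the edge ingestion pipeline deadlock.
A separate upstream branch: the payment auth service crash ← the payment CDN node deadlock ← the auth web server overload.
Each of those chain origins has no stated cause.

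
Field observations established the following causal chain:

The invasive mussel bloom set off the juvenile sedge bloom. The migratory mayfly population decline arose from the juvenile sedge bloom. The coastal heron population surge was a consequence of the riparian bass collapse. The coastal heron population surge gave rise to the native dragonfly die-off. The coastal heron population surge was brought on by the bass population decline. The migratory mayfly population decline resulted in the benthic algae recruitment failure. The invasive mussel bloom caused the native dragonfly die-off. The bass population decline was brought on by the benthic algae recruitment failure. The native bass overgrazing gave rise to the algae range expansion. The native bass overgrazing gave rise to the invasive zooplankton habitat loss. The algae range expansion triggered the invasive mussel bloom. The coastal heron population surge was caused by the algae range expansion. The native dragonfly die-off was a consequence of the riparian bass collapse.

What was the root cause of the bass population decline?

the native bass overgrazing

Tracing upstream from the bass population decline: the bass population decline ← the benthic algae recruitment failure ← the migratory mayfly population decline ← the juvenile sedge bloom ← the invasive mussel bloom ← the algae range expansion ← the native bass overgrazing.
The native bass overgrazing has no stated cause, so it is the root.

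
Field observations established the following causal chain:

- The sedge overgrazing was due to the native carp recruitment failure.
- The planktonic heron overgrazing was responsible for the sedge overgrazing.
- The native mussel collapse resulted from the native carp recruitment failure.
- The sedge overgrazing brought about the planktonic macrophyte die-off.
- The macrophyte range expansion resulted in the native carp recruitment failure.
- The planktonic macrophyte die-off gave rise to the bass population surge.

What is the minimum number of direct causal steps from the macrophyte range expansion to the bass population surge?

Shortest chain: the macrophyte range expansion → the native carp recruitment failure → the sedge overgrazing → the planktonic macrophyte die-off → the bass population surge.

4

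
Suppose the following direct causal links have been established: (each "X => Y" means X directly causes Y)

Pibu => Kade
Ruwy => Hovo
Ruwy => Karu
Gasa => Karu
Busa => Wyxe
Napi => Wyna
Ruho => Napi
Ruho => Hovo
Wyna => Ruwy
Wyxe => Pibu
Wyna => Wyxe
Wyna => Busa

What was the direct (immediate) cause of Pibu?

Wyxe

Upstream contributors include Ruho, Napi, Wyna, Busa, but only Wyxe feeds directly into Pibu.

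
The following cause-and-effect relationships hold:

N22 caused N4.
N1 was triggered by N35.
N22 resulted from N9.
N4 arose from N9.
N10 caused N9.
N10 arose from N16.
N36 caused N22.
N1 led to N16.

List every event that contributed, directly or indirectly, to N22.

N1, N10, N16, N35, N36, N9

Immediate causes of N22: N9, N36.
Further upstream: N35, N1, N16, N10.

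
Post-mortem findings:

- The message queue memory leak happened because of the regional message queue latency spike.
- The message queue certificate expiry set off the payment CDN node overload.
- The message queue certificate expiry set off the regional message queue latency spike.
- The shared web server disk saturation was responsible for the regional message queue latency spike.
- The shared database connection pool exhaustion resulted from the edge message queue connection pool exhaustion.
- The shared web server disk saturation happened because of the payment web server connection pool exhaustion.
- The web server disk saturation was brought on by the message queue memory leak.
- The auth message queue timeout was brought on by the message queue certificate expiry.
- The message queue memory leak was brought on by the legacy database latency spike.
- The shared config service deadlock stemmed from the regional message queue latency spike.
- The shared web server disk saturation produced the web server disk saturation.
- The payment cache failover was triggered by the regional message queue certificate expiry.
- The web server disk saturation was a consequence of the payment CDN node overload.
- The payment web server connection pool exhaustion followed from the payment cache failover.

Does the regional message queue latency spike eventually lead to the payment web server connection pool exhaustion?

The regional message queue latency spike leads to the message queue memory leak, the shared config service deadlock, the web server disk saturation; the payment web server connection pool exhaustion is not among them.

No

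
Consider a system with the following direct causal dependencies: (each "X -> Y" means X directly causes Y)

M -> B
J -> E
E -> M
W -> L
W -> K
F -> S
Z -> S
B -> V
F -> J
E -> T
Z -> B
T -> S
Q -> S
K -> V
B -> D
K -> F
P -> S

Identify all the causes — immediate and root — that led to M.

Immediate cause of M: E.
Further upstream: W, K, F, J.

E, F, J, K, W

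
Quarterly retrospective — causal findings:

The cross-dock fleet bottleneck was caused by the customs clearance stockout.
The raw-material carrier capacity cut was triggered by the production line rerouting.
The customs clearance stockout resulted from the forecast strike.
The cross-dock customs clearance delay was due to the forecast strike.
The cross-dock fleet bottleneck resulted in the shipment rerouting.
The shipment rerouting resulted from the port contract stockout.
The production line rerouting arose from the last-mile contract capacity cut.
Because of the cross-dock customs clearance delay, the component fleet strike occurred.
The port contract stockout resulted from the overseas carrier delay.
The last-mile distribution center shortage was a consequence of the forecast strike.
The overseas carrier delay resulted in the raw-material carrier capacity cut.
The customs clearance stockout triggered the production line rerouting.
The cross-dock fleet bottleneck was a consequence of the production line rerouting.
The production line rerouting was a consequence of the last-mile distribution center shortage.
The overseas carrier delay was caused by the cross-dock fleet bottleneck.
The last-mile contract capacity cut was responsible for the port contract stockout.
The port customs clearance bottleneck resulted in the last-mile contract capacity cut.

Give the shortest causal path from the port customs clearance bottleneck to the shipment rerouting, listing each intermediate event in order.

the port customs clearance bottleneck → the last-mile contract capacity cut → the port contract stockout → the shipment rerouting

the port customs clearance bottleneck → the last-mile contract capacity cut
the last-mile contract capacity cut → the port contract stockout
the port contract stockout → the shipment rerouting
Length: 3 steps.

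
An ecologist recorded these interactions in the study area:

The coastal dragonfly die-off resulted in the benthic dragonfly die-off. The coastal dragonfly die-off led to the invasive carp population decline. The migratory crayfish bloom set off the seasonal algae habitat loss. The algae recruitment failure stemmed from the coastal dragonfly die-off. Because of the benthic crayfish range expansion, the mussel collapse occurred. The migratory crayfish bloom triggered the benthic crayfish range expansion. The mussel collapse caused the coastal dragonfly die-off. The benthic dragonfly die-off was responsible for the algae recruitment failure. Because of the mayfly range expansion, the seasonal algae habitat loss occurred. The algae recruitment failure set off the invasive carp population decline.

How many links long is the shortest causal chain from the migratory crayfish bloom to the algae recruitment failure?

4

Shortest chain: the migratory crayfish bloom → the benthic crayfish range expansion → the mussel collapse → the coastal dragonfly die-off → the algae recruitment failure.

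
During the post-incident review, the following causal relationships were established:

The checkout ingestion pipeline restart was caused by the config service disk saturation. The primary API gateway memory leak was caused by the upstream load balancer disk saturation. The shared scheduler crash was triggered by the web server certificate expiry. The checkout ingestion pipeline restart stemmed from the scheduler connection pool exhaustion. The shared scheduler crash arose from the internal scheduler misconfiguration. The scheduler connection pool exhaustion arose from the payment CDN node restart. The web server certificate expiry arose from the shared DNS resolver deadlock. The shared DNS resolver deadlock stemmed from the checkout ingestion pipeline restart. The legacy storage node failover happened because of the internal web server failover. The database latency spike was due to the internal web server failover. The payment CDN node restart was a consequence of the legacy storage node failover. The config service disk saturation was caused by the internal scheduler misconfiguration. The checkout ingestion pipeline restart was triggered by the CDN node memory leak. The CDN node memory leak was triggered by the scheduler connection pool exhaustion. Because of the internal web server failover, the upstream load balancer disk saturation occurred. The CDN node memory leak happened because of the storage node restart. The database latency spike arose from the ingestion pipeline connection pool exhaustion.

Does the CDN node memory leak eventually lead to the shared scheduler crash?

There is a causal chain: the CDN node memory leak → the checkout ingestion pipeline restart → the shared DNS resolver deadlock → the web server certificate expiry → the shared scheduler crash.

Yes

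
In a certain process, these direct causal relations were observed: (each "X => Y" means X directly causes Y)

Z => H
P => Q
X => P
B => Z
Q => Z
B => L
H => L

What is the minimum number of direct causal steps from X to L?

Shortest chain: X → P → Q → Z → H → L.

5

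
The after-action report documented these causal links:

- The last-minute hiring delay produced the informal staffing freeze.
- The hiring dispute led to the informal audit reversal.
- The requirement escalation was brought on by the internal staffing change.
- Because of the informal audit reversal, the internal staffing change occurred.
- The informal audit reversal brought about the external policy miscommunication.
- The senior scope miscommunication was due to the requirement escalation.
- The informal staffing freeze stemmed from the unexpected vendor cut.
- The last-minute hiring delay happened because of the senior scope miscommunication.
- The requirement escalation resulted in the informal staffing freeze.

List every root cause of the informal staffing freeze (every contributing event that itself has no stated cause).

the hiring dispute, the unexpected vendor cut

Tracing upstream from the informal staffing freeze: the informal staffing freeze ← the unexpected vendor cut.
A separate upstream branch: the informal staffing freeze ← the requirement escalation ← the internal staffing change ← the informal audit reversal ← the hiring dispute.
Each of those chain origins has no stated cause.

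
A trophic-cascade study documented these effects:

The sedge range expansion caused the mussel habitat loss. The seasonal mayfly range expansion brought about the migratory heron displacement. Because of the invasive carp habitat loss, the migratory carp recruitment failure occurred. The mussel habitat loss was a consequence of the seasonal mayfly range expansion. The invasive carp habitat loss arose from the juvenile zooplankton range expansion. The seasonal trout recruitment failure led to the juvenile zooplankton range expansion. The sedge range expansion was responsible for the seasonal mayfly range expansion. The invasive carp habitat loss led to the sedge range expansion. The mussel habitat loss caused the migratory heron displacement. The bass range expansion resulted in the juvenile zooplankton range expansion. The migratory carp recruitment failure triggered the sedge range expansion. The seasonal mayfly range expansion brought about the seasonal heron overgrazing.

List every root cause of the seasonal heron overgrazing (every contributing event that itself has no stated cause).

Tracing upstream from the seasonal heron overgrazing: the seasonal heron overgrazing ← the seasonal mayfly range expansion ← the sedge range expansion ← the invasive carp habitat loss ← the juvenile zooplankton range expansion ← the seasonal trout recruitment failure.
A separate upstream branch: the seasonal heron overgrazing ← the seasonal mayfly range expansion ← the sedge range expansion ← the invasive carp habitat loss ← the juvenile zooplankton range expansion ← the bass range expansion.
Each of those chain origins has no stated cause.

the bass range expansion, the seasonal trout recruitment failure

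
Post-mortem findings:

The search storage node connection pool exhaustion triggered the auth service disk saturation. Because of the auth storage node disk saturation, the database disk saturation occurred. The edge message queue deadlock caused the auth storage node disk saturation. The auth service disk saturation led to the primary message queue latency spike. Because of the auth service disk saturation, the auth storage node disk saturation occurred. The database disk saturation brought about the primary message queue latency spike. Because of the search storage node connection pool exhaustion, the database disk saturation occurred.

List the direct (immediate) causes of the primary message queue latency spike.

Upstream contributors include the search storage node connection pool exhaustion, the auth storage node disk saturation, the edge message queue deadlock, but only the auth service disk saturation, the database disk saturation feed directly into the primary message queue latency spike.

the auth service disk saturation, the database disk saturation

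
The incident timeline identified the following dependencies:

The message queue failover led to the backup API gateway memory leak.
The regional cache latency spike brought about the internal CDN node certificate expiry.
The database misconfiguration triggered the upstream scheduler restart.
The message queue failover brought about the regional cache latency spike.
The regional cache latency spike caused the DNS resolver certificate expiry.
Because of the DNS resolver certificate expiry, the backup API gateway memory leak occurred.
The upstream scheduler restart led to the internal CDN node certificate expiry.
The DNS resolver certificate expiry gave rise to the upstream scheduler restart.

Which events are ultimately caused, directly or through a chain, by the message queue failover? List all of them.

Direct effects: the regional cache latency spike, the backup API gateway memory leak.
2 steps out: the DNS resolver certificate expiry, the internal CDN node certificate expiry.
3 steps out: the upstream scheduler restart.
Not reachable from it: the database misconfiguration.

the DNS resolver certificate expiry, the backup API gateway memory leak, the internal CDN node certificate expiry, the regional cache latency spike, the upstream scheduler restart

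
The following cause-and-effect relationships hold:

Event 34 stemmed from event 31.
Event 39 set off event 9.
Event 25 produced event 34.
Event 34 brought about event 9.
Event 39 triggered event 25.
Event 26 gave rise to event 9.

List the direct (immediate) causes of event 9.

Upstream contributors include event 31, event 25, but only event 26, event 34, event 39 feed directly into event 9.

event 26, event 34, event 39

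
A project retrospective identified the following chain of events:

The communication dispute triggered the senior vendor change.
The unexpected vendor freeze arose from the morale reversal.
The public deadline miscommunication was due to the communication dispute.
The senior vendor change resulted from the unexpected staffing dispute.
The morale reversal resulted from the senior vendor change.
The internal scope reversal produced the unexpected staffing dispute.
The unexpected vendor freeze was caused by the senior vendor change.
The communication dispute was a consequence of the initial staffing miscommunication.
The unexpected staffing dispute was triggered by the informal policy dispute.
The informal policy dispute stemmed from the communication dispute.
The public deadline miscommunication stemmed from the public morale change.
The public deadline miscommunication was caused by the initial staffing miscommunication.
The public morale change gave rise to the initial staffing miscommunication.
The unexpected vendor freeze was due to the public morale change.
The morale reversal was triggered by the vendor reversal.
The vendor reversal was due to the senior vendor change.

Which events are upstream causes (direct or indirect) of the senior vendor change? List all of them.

Immediate causes of the senior vendor change: the communication dispute, the unexpected staffing dispute.
Further upstream: the internal scope reversal, the public morale change, the initial staffing miscommunication, the informal policy dispute.

the communication dispute, the informal policy dispute, the initial staffing miscommunication, the internal scope reversal, the public morale change, the unexpected staffing dispute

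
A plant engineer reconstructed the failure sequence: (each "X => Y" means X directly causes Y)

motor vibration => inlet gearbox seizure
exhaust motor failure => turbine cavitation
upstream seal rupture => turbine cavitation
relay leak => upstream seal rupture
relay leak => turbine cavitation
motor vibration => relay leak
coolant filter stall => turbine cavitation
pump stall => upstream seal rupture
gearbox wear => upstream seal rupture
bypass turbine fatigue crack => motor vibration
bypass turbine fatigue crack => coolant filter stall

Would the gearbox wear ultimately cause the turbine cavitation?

Yes

There is a causal chain: the gearbox wear → the upstream seal rupture → the turbine cavitation.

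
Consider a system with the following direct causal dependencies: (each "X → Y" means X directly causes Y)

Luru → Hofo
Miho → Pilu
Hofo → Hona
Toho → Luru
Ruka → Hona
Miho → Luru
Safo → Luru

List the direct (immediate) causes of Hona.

Upstream contributors include Safo, Miho, Toho, Luru, but only Hofo, Ruka feed directly into Hona.

Hofo, Ruka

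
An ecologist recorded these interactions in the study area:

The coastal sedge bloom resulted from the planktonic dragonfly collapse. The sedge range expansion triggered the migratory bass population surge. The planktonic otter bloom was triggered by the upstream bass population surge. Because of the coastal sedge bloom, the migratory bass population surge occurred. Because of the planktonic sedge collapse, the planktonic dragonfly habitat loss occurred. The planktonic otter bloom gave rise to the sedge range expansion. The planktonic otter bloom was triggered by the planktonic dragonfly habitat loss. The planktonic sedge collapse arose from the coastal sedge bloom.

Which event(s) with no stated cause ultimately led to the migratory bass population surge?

the planktonic dragonfly collapse, the upstream bass population surge

Tracing upstream from the migratory bass population surge: the migratory bass population surge ← the coastal sedge bloom ← the planktonic dragonfly collapse.
A separate upstream branch: the migratory bass population surge ← the sedge range expansion ← the planktonic otter bloom ← the upstream bass population surge.
Each of those chain origins has no stated cause.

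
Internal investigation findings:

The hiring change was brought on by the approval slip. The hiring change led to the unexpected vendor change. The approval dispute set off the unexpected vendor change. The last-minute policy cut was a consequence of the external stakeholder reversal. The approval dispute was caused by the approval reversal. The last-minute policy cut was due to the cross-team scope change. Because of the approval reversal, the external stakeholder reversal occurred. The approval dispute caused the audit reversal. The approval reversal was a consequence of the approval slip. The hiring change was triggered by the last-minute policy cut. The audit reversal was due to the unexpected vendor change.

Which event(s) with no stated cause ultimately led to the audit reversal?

Tracing upstream from the audit reversal: the audit reversal ← the unexpected vendor change ← the hiring change ← the last-minute policy cut ← the cross-team scope change.
A separate upstream branch: the audit reversal ← the approval dispute ← the approval reversal ← the approval slip.
Each of those chain origins has no stated cause.

the approval slip, the cross-team scope change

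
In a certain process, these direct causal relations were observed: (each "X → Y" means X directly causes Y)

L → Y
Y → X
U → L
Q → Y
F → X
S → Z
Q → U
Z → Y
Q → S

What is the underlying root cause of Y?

Tracing upstream from Y: Y ← Q.
Q has no stated cause, so it is the root.

Q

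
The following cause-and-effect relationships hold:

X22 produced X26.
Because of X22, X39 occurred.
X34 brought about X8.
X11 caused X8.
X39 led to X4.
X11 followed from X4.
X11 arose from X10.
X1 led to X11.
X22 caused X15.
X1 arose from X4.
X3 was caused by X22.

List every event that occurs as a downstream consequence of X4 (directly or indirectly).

X1, X11, X8

Direct effects: X1, X11.
2 steps out: X8.
Not reachable from it: X34, X22, X26, X39, X3, X15, X10.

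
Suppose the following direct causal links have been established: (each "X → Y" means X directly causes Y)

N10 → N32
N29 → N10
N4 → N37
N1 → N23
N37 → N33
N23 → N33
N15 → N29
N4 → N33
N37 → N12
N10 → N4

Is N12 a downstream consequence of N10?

Yes

There is a causal chain: N10 → N4 → N37 → N12.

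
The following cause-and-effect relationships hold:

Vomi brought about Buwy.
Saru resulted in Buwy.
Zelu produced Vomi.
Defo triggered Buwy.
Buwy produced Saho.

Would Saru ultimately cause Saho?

Yes

There is a causal chain: Saru → Buwy → Saho.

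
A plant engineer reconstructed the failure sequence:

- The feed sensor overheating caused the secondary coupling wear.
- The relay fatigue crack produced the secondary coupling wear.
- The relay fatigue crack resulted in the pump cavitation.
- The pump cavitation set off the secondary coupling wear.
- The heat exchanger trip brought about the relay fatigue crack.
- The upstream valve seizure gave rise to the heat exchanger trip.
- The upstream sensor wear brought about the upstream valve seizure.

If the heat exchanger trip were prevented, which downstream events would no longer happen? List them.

Downstream of the heat exchanger trip: the relay fatigue crack, the pump cavitation, the secondary coupling wear.
Of those, still caused via another path: the secondary coupling wear.
The remainder have no surviving cause.

the pump cavitation, the relay fatigue crack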